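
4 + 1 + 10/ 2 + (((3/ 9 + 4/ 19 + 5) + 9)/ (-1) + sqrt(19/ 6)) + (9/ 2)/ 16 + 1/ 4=-7319/ 1824 + sqrt(114)/ 6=-2.23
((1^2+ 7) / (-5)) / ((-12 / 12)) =8 / 5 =1.60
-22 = -22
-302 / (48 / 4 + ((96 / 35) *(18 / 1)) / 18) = -20.48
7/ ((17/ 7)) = 49/ 17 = 2.88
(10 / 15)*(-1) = -2 / 3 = -0.67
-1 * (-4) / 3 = 4 / 3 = 1.33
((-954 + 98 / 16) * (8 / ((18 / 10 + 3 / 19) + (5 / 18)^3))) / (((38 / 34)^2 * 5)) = -12780752184 / 20835913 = -613.40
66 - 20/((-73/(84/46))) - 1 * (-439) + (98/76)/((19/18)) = 307133774/606119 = 506.72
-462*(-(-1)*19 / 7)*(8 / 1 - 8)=0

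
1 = 1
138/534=23/89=0.26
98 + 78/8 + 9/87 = 12511/116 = 107.85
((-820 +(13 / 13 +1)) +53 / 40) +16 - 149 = -37987 / 40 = -949.68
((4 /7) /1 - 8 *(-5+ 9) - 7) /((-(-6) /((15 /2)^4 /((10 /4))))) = -907875 /112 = -8106.03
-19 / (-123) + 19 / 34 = 2983 / 4182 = 0.71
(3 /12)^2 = 1 /16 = 0.06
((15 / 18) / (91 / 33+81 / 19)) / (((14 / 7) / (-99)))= -103455 / 17608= -5.88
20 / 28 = 5 / 7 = 0.71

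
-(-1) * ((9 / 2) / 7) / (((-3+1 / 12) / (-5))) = 1.10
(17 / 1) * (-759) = -12903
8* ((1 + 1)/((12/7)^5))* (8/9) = 16807/17496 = 0.96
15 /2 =7.50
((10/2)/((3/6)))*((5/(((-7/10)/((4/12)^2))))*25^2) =-312500/63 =-4960.32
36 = 36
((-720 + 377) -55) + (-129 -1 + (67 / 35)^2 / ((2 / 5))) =-254231 / 490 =-518.84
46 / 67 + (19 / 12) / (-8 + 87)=44881 / 63516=0.71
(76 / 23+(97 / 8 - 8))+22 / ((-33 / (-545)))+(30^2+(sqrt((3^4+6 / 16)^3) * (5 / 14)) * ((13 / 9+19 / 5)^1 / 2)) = 1958.22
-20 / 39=-0.51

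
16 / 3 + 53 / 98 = 1727 / 294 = 5.87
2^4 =16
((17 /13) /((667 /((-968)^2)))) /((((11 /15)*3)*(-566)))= -3620320 /2453893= -1.48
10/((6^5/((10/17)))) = 25/33048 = 0.00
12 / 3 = 4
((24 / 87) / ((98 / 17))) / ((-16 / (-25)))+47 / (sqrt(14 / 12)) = 43.59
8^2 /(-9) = -64 /9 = -7.11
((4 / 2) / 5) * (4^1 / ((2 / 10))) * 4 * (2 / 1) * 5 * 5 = 1600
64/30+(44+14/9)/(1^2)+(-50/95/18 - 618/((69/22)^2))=-2286473/150765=-15.17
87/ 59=1.47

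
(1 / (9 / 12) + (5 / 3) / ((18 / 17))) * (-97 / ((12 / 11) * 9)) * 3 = -167519 / 1944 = -86.17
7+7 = 14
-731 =-731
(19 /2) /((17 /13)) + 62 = 2355 /34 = 69.26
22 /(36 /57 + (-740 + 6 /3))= -209 /7005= -0.03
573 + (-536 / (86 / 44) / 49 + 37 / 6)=7251073 / 12642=573.57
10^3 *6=6000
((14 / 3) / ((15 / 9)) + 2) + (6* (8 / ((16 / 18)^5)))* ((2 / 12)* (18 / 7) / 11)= 6441909 / 788480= 8.17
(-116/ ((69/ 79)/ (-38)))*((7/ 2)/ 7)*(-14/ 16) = -304703/ 138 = -2207.99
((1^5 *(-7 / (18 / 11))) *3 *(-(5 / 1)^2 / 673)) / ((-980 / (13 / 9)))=-715 / 1017576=-0.00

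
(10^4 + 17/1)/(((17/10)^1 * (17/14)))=4852.53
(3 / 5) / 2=3 / 10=0.30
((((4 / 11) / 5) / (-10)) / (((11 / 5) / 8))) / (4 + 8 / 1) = -4 / 1815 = -0.00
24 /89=0.27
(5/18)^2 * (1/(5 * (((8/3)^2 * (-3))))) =-5/6912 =-0.00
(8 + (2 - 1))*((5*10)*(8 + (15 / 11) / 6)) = 40725 / 11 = 3702.27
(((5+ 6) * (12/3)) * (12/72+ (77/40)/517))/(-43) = -10571/60630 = -0.17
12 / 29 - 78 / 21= -670 / 203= -3.30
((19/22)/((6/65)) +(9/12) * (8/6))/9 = 1367/1188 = 1.15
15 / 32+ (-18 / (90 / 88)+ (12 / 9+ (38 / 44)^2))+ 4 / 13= -11132579 / 755040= -14.74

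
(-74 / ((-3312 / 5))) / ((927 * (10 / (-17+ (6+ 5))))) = -37 / 511704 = -0.00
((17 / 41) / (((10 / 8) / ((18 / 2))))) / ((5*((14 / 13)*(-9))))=-442 / 7175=-0.06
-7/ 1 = -7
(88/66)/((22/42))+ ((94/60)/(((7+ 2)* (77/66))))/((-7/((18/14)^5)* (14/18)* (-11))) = 809847443/317064055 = 2.55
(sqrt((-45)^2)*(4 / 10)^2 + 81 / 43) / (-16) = -1953 / 3440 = -0.57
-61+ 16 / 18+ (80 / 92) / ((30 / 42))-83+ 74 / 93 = -905426 / 6417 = -141.10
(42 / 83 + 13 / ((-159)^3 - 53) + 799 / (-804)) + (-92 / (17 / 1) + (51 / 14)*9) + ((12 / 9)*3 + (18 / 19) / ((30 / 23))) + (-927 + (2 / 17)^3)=-1464013545215604179 / 1635064389489930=-895.39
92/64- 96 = -1513/16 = -94.56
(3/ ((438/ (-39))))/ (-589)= 39/ 85994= 0.00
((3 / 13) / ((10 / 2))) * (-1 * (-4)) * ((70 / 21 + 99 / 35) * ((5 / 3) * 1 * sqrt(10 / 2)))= 2588 * sqrt(5) / 1365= 4.24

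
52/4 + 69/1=82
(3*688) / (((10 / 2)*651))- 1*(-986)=1070498 / 1085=986.63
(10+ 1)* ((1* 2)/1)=22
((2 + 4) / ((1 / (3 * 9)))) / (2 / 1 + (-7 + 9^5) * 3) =81 / 88564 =0.00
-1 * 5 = -5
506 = 506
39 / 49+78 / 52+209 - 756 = -53381 / 98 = -544.70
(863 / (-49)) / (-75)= 0.23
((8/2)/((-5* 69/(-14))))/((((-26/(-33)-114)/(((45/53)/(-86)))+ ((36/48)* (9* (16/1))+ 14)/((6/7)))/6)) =33264/396521219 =0.00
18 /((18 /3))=3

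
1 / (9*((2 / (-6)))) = -1 / 3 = -0.33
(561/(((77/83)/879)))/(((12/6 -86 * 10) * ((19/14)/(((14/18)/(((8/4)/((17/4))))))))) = -49197337/65208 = -754.47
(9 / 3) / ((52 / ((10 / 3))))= 5 / 26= 0.19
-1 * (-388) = 388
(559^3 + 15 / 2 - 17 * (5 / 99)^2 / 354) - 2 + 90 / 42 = 2121178117655963 / 12143439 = 174676886.64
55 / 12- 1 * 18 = -161 / 12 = -13.42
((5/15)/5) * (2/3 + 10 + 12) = 68/45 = 1.51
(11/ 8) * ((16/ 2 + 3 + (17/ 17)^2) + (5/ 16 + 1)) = 18.30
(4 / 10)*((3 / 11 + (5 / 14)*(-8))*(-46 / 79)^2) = -842168 / 2402785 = -0.35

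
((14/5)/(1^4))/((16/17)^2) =2023/640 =3.16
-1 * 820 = -820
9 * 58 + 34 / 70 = 18287 / 35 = 522.49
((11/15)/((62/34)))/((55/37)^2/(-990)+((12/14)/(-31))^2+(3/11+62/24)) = 51330649524/364361369725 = 0.14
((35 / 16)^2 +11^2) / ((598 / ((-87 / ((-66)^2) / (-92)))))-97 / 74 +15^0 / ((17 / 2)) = -1180555247635 / 989470580736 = -1.19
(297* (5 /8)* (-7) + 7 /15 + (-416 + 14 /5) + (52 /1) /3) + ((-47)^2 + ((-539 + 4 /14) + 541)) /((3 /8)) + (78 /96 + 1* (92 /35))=7065119 /1680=4205.43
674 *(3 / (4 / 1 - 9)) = -2022 / 5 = -404.40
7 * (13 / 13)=7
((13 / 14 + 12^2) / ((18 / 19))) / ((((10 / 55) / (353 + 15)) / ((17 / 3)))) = 331615702 / 189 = 1754580.43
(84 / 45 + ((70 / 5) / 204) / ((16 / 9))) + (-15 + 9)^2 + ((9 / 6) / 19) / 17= 5877553 / 155040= 37.91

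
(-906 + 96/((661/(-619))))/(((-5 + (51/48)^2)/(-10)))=-1685222400/655051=-2572.66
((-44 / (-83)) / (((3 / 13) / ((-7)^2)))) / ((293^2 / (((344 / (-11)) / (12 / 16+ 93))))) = -3506048 / 8016150375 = -0.00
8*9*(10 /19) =720 /19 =37.89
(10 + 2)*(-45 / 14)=-270 / 7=-38.57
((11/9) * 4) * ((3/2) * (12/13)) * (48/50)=2112/325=6.50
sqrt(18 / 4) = 3 * sqrt(2) / 2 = 2.12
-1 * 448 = -448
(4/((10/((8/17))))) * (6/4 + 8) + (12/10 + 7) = 849/85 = 9.99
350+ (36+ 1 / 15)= 5791 / 15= 386.07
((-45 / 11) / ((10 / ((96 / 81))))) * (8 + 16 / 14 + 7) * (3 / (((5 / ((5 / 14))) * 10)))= -0.17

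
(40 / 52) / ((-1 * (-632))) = 5 / 4108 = 0.00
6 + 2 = 8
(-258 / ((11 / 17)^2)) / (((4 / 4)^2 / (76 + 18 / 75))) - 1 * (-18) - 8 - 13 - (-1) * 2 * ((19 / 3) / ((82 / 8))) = -46981.99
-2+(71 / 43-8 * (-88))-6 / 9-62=640.98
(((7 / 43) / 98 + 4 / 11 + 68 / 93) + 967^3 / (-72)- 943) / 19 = -92818141347563 / 140412888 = -661037.19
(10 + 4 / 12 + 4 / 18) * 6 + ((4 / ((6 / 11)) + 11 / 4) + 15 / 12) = 224 / 3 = 74.67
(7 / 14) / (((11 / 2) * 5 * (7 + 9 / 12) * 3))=4 / 5115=0.00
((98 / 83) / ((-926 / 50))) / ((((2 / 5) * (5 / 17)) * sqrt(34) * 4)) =-1225 * sqrt(34) / 307432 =-0.02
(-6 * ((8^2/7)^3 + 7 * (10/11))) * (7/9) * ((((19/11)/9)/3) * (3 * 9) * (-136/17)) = 294636192/5929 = 49694.08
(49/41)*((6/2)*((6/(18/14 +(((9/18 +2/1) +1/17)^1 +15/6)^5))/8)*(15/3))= 4383098559/1080519574196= 0.00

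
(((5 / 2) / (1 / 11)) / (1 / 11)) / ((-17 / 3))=-1815 / 34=-53.38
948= 948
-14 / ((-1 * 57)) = 14 / 57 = 0.25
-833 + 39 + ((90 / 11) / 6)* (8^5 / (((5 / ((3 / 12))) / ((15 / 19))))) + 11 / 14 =2840015 / 2926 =970.61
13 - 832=-819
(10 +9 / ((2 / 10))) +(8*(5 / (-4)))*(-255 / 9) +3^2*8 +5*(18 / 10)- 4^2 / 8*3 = 1240 / 3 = 413.33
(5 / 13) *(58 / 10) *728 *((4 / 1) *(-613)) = -3982048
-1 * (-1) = 1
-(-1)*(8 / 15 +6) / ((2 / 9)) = 147 / 5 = 29.40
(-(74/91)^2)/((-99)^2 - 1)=-1369/20288450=-0.00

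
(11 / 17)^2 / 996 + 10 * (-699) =-2012029439 / 287844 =-6990.00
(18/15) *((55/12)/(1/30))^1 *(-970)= -160050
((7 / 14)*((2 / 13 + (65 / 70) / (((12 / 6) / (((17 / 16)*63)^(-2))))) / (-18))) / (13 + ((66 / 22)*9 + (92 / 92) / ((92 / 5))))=-73919194 / 692357388723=-0.00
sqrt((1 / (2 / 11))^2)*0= 0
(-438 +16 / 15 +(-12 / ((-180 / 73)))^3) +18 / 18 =-1082258 / 3375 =-320.67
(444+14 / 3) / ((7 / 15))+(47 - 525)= 3384 / 7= 483.43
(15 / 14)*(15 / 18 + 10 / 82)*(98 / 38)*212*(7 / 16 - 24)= -164343725 / 12464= -13185.47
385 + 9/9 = 386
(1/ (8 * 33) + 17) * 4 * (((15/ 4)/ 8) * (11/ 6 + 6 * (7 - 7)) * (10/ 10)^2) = 22445/ 384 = 58.45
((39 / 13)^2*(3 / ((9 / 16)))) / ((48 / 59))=59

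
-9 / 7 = -1.29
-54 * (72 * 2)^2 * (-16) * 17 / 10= 152285184 / 5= 30457036.80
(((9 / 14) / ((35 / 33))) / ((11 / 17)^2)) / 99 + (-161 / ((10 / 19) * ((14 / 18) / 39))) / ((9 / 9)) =-454715328 / 29645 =-15338.69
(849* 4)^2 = 11532816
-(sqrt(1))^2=-1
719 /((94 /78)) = 28041 /47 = 596.62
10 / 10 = 1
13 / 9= 1.44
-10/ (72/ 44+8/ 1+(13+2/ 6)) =-165/ 379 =-0.44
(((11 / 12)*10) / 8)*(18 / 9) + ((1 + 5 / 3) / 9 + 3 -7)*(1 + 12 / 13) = -13565 / 2808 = -4.83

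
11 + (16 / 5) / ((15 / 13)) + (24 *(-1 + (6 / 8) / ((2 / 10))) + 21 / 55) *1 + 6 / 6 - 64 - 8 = 7553 / 825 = 9.16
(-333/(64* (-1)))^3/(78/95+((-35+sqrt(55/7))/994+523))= 2833967565547817265/10537943156677148672 - 777600795825* sqrt(385)/10537943156677148672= 0.27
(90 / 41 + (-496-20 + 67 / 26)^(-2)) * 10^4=160376498060000 / 7306027841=21951.26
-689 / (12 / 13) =-8957 / 12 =-746.42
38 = 38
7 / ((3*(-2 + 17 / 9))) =-21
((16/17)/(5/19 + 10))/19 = 16/3315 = 0.00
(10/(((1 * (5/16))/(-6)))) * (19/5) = -3648/5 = -729.60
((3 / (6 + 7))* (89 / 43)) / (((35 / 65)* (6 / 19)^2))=32129 / 3612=8.90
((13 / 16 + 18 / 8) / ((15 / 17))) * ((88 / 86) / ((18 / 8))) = 9163 / 5805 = 1.58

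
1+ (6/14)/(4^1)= 31/28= 1.11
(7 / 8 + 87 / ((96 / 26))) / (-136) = -23 / 128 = -0.18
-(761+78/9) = -769.67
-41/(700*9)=-41/6300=-0.01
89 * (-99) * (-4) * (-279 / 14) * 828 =-4070893464 / 7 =-581556209.14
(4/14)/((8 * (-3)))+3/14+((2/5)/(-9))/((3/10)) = 41/756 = 0.05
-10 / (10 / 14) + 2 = -12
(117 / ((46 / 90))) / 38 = 5265 / 874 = 6.02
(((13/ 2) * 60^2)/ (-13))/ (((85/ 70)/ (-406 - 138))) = 806400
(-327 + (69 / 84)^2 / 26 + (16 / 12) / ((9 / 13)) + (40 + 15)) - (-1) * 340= 38499275 / 550368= 69.95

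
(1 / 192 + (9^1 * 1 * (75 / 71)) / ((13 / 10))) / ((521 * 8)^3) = 1296923 / 12831755049664512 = 0.00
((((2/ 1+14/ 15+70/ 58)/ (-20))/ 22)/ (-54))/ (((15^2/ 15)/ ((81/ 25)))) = 1801/ 47850000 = 0.00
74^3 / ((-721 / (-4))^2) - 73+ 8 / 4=-30425127 / 519841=-58.53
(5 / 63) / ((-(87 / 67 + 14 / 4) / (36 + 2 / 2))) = -24790 / 40509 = -0.61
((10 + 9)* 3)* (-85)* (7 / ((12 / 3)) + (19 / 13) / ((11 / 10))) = -8532045 / 572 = -14916.16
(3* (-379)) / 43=-1137 / 43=-26.44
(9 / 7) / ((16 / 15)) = 1.21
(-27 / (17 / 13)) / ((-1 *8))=351 / 136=2.58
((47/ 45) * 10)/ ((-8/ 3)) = -47/ 12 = -3.92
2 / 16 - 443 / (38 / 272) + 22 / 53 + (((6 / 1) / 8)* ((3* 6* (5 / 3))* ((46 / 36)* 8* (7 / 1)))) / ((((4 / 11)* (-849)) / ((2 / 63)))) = -195167451281 / 61555896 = -3170.57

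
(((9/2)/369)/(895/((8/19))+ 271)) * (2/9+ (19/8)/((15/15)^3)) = 17/1286334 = 0.00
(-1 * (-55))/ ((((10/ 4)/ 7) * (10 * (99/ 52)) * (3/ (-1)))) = -364/ 135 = -2.70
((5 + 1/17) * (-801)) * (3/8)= -103329/68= -1519.54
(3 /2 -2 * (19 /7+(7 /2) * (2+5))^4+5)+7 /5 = -105357820889 /96040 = -1097020.21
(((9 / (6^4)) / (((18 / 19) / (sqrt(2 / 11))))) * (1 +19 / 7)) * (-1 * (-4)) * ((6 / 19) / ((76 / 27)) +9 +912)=2881853 * sqrt(22) / 316008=42.77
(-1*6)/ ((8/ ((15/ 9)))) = -5/ 4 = -1.25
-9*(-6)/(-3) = -18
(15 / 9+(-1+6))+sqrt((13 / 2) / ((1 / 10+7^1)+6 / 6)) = sqrt(65) / 9+20 / 3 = 7.56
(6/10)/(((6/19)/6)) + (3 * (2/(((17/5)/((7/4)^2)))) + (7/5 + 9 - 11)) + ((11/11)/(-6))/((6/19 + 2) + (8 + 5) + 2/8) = 39080591/2413320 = 16.19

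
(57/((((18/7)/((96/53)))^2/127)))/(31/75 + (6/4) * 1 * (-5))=-1513433600/2985967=-506.85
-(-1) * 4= 4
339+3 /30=3391 /10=339.10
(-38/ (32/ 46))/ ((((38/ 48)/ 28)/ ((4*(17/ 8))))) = -16422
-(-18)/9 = 2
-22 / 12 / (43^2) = -11 / 11094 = -0.00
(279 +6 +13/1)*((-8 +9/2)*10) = -10430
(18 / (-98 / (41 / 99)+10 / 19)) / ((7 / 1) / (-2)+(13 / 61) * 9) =427671 / 8874526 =0.05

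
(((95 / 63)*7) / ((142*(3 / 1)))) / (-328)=-95 / 1257552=-0.00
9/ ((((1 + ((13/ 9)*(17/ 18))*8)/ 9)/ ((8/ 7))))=52488/ 6755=7.77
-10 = -10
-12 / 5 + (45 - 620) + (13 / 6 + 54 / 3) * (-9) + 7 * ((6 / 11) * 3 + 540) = 333581 / 110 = 3032.55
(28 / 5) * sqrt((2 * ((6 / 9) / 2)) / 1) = 28 * sqrt(6) / 15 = 4.57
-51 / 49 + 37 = 1762 / 49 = 35.96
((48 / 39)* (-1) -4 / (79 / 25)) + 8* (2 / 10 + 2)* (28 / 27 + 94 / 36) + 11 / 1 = 10080991 / 138645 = 72.71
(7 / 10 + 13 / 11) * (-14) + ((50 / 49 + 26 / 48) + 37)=790171 / 64680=12.22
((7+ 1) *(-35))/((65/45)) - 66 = -3378/13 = -259.85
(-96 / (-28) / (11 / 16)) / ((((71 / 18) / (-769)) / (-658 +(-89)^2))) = -38605227264 / 5467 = -7061501.24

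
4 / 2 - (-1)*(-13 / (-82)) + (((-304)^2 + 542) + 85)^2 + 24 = 709873989763 / 82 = 8656999875.16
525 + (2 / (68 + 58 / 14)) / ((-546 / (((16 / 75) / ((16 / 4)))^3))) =4362134765561 / 8308828125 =525.00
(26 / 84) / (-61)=-0.01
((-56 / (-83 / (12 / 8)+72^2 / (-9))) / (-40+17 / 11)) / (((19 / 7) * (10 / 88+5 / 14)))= -664048 / 367866885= -0.00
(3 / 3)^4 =1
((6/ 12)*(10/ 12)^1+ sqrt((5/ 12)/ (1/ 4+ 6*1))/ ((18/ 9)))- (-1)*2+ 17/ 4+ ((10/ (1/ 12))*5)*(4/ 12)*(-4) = -2380/ 3+ sqrt(15)/ 30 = -793.20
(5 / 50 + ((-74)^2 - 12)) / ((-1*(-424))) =54641 / 4240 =12.89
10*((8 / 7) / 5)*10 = 160 / 7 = 22.86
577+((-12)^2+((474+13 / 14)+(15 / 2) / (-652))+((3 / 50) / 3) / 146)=19922306357 / 16658600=1195.92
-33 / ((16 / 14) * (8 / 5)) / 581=-165 / 5312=-0.03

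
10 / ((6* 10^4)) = 1 / 6000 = 0.00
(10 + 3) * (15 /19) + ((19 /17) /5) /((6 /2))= 50086 /4845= 10.34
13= 13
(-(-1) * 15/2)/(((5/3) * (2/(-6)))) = -27/2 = -13.50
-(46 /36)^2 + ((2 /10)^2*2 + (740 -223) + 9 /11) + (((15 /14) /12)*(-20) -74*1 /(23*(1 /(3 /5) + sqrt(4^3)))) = 213889179607 /416007900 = 514.15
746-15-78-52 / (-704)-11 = 113005 / 176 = 642.07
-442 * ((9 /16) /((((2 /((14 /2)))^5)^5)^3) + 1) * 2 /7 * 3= -14391598647477869710652527106116647383223013430521572316420369443225 /1057810092162800527867904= -13605087296957792984469730000000000000000000.00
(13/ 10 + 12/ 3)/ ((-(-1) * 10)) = 53/ 100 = 0.53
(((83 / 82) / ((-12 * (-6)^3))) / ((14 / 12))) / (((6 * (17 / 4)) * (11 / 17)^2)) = 1411 / 45006192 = 0.00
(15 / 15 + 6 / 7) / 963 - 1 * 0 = 13 / 6741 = 0.00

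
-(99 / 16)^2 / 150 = -3267 / 12800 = -0.26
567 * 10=5670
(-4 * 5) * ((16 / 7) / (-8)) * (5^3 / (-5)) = -1000 / 7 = -142.86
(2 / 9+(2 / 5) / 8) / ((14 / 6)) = 7 / 60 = 0.12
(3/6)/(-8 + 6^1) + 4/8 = 1/4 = 0.25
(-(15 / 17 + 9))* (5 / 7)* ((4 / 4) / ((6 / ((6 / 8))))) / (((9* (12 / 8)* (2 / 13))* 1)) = -65 / 153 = -0.42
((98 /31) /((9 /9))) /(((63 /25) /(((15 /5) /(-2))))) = -1.88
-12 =-12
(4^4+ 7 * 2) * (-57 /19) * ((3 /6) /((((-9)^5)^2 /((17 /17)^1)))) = -5 /43046721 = -0.00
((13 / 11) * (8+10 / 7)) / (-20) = -39 / 70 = -0.56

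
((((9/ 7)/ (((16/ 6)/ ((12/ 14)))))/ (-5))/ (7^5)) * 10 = -0.00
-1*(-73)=73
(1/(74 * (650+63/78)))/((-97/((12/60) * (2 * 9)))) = -234/303647345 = -0.00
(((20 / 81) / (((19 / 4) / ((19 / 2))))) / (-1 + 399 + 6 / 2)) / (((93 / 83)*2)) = 1660 / 3020733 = 0.00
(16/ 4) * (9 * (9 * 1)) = 324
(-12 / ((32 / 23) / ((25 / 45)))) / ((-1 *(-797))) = -115 / 19128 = -0.01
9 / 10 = 0.90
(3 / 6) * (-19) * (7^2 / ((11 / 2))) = -931 / 11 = -84.64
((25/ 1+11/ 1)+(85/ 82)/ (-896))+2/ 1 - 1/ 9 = 25053187/ 661248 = 37.89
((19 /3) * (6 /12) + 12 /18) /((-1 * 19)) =-23 /114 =-0.20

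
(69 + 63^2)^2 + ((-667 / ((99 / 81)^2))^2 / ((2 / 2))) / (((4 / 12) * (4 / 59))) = 1471560283449 / 58564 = 25127386.85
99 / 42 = 33 / 14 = 2.36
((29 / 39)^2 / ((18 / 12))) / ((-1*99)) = -1682 / 451737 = -0.00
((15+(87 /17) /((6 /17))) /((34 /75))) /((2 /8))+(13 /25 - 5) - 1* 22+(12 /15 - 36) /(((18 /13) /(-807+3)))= 26358433 /1275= 20673.28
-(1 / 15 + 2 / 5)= -7 / 15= -0.47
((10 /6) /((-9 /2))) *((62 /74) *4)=-1.24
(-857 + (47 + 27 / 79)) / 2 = -63963 / 158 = -404.83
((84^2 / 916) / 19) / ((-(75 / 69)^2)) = -933156 / 2719375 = -0.34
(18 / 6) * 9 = 27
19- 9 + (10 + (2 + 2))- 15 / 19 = 441 / 19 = 23.21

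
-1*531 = -531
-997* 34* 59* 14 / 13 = -27999748 / 13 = -2153826.77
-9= -9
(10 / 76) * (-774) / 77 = -1935 / 1463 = -1.32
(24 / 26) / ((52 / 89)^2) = 23763 / 8788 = 2.70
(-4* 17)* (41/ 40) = -697/ 10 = -69.70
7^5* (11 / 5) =184877 / 5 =36975.40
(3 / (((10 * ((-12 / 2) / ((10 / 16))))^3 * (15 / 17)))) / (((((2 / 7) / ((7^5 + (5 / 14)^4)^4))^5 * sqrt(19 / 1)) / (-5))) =2694661299119166714418626723493585914840930307113165185447729874058096923929416172521741298961373124914372629768554023870594009429591476098382769531776261256804819680606214281617 * sqrt(19) / 1568447305930601011109401169686510604229954750247597480515251742133895739979394619327446079504384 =7488779664778989046859669000000000000000000000000000000000000000000000000000000000.00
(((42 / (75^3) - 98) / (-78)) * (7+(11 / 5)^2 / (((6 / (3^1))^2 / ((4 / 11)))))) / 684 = 106804579 / 7815234375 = 0.01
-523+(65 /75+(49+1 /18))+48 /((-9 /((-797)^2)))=-304942897 /90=-3388254.41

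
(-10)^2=100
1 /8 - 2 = -15 /8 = -1.88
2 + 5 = 7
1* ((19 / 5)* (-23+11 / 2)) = -133 / 2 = -66.50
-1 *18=-18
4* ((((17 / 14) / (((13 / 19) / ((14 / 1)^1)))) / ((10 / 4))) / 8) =323 / 65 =4.97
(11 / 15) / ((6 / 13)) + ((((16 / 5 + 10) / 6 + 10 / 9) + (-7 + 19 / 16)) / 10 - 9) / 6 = 0.05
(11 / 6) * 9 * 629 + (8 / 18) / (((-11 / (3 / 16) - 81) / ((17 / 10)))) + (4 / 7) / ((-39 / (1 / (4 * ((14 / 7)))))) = 1978607752 / 190645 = 10378.49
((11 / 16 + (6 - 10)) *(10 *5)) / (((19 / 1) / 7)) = -9275 / 152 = -61.02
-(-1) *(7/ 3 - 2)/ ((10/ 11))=11/ 30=0.37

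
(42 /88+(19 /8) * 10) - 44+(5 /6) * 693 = 6135 /11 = 557.73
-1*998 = -998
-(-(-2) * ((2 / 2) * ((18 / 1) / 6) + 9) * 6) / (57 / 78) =-3744 / 19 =-197.05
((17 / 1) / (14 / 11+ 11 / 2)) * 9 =3366 / 149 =22.59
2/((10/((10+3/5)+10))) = 103/25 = 4.12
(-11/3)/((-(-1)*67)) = -11/201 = -0.05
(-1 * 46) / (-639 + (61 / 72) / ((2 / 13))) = 6624 / 91223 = 0.07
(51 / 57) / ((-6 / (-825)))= 4675 / 38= 123.03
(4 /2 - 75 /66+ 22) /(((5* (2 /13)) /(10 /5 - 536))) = -15871.94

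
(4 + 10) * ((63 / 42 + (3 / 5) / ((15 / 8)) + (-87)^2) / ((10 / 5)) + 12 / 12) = 2650487 / 50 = 53009.74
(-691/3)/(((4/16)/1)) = -2764/3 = -921.33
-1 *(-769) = 769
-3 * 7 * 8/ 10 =-16.80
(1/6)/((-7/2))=-1/21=-0.05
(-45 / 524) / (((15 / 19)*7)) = -57 / 3668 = -0.02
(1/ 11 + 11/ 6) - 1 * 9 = -467/ 66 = -7.08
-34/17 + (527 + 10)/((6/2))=177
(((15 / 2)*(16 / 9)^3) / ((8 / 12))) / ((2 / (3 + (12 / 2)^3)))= 186880 / 27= 6921.48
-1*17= -17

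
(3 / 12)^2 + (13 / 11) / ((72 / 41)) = 1165 / 1584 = 0.74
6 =6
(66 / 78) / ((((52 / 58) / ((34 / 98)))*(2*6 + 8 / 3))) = 1479 / 66248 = 0.02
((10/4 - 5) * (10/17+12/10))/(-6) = 38/51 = 0.75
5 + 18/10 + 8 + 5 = 99/5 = 19.80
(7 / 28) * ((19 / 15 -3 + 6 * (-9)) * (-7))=1463 / 15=97.53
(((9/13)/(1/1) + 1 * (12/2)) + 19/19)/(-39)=-100/507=-0.20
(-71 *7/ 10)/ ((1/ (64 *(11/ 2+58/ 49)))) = -148816/ 7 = -21259.43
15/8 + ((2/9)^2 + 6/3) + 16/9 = 3695/648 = 5.70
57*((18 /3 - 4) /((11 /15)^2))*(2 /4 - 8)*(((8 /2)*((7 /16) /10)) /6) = -89775 /1936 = -46.37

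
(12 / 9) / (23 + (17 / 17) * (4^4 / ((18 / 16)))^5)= 78732 / 36028797020322095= 0.00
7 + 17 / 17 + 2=10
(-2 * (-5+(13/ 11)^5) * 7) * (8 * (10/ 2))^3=388829952000/ 161051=2414328.08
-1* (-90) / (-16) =-45 / 8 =-5.62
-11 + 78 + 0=67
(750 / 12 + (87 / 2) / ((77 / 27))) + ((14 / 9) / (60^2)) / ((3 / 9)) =32330339 / 415800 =77.75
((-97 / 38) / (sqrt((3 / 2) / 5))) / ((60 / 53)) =-5141 * sqrt(30) / 6840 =-4.12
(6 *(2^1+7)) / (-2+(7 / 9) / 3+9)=729 / 98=7.44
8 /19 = 0.42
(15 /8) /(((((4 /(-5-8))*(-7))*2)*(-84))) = -65 /12544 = -0.01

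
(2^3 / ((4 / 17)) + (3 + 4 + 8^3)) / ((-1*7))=-79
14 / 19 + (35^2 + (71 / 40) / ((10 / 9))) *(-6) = -27963623 / 3800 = -7358.85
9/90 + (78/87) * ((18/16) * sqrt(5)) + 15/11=161/110 + 117 * sqrt(5)/116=3.72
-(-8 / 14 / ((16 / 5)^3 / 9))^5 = 1802032470703125 / 18922999734303981568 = 0.00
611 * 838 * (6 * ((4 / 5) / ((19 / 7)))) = 905463.41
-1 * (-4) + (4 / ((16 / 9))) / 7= 121 / 28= 4.32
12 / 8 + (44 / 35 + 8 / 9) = 2297 / 630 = 3.65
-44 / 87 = -0.51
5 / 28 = 0.18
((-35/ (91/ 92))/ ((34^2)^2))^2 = 13225/ 18862448120464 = 0.00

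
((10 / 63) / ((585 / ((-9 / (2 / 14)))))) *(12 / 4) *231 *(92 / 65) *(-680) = 1926848 / 169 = 11401.47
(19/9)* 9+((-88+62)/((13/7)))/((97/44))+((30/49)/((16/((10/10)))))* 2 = 241947/19012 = 12.73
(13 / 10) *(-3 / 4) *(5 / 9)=-13 / 24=-0.54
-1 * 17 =-17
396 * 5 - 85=1895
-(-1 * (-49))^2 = -2401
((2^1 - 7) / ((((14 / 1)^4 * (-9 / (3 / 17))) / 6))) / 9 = 5 / 2938824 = 0.00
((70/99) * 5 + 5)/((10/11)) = 169/18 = 9.39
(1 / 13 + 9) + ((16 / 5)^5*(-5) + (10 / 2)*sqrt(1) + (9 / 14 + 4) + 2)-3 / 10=-94259041 / 56875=-1657.30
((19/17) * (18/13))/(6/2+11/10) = 3420/9061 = 0.38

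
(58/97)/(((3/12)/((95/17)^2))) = 2093800/28033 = 74.69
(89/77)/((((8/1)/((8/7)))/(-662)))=-58918/539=-109.31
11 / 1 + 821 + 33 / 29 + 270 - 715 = 11256 / 29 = 388.14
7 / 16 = 0.44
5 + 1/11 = 56/11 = 5.09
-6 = -6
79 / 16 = 4.94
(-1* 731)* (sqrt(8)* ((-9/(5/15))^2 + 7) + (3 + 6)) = -1076032* sqrt(2) - 6579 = -1528318.05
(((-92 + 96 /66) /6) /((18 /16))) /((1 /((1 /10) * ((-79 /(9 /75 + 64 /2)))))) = 262280 /79497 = 3.30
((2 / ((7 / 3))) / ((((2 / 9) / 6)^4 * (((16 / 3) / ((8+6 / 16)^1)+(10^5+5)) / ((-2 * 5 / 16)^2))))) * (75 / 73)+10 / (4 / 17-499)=5038818081660655 / 2786994109672864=1.81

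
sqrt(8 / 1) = 2.83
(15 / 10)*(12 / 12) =3 / 2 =1.50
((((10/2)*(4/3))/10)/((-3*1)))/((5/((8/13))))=-16/585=-0.03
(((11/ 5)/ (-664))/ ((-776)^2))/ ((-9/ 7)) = 77/ 17993018880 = 0.00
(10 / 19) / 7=10 / 133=0.08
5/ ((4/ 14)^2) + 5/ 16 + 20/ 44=10915/ 176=62.02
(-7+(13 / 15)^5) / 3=-2.17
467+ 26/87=40655/87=467.30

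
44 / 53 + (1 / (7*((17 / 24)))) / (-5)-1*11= -321977 / 31535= -10.21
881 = 881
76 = 76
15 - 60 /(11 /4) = -75 /11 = -6.82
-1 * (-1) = 1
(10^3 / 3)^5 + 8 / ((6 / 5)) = 4115226337455.23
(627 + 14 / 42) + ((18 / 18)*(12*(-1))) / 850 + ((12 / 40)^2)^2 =319936931 / 510000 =627.33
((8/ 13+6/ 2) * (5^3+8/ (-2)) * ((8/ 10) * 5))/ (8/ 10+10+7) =113740/ 1157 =98.31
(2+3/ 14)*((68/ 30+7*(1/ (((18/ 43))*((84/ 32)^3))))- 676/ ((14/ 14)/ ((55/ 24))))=-5706458393/ 1666980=-3423.23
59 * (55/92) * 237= 769065/92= 8359.40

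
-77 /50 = -1.54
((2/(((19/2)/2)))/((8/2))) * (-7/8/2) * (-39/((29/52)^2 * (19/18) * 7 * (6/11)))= 1.43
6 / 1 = 6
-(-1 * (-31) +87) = -118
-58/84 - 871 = -36611/42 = -871.69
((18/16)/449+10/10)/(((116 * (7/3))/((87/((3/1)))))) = 10803/100576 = 0.11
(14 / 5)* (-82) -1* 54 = -1418 / 5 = -283.60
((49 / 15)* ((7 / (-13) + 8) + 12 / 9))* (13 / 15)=16807 / 675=24.90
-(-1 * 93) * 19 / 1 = 1767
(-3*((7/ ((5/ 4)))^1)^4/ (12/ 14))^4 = 21419073388872909199507456/ 152587890625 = 140372039361317.50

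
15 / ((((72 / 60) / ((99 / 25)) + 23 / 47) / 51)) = 1186515 / 1229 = 965.43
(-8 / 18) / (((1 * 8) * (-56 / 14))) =1 / 72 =0.01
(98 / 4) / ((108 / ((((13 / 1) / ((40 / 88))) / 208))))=539 / 17280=0.03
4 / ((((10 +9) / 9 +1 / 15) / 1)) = 90 / 49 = 1.84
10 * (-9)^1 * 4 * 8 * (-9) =25920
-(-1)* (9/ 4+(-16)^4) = 262153/ 4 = 65538.25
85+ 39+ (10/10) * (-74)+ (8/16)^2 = 201/4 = 50.25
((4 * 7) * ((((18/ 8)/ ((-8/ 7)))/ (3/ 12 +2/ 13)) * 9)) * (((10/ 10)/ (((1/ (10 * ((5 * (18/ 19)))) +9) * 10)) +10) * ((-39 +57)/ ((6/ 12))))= -3594689280/ 8119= -442750.25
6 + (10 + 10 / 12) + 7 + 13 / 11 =1651 / 66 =25.02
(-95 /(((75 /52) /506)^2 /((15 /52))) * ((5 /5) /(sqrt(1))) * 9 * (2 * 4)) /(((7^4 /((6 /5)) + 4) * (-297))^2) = -126464 /184632075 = -0.00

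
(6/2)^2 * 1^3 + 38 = 47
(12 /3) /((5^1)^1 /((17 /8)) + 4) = 17 /27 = 0.63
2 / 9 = 0.22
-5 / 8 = -0.62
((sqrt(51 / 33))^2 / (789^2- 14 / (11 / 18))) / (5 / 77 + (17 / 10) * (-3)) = -13090 / 26547676083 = -0.00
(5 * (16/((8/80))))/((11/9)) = 7200/11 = 654.55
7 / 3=2.33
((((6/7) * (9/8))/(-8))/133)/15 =-9/148960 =-0.00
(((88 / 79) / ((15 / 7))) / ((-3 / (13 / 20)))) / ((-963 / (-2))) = -4004 / 17117325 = -0.00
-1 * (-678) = 678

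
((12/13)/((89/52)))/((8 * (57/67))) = 134/1691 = 0.08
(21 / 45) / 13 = 7 / 195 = 0.04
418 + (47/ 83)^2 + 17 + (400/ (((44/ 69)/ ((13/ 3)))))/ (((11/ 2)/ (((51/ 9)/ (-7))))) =616908484/ 17504949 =35.24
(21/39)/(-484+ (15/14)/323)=-31654/28452229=-0.00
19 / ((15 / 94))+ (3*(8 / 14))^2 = 89674 / 735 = 122.01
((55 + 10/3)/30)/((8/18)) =35/8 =4.38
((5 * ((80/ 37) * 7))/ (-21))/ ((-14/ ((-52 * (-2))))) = 20800/ 777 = 26.77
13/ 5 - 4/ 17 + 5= 626/ 85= 7.36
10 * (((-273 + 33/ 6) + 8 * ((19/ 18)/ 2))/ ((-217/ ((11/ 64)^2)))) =409585/ 1142784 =0.36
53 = 53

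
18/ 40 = 9/ 20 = 0.45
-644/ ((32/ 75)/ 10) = -60375/ 4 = -15093.75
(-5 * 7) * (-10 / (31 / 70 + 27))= 24500 / 1921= 12.75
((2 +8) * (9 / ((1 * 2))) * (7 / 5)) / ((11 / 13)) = 819 / 11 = 74.45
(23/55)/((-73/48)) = -1104/4015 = -0.27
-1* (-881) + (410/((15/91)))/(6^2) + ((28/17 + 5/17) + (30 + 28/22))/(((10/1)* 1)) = 24068936/25245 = 953.41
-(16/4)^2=-16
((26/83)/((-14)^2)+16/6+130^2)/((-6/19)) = -7836719309/146412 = -53525.12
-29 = -29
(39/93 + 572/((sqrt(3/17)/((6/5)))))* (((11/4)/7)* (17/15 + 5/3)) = 143/310 + 6292* sqrt(51)/25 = 1797.82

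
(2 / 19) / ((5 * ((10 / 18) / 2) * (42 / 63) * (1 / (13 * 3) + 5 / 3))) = 351 / 5225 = 0.07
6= 6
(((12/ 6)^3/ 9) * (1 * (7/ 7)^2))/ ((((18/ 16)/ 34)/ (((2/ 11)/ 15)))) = 4352/ 13365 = 0.33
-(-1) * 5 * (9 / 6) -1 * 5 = 5 / 2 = 2.50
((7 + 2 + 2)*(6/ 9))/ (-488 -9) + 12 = 17870/ 1491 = 11.99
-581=-581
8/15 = 0.53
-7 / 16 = -0.44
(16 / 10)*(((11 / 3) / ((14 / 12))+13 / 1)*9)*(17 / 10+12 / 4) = 191196 / 175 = 1092.55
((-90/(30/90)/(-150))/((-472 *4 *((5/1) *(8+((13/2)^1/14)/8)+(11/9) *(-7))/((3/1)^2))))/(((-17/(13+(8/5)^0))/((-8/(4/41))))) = -5858244/320844655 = -0.02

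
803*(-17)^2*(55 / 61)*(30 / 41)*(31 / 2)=5935113525 / 2501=2373096.17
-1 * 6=-6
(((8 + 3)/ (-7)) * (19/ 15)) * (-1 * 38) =7942/ 105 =75.64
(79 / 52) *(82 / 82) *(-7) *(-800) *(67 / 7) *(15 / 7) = 15879000 / 91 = 174494.51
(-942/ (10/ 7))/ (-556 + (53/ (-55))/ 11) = 398937/ 336433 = 1.19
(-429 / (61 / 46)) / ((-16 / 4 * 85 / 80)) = 78936 / 1037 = 76.12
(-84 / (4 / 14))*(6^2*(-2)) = 21168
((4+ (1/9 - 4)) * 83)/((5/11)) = 913/45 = 20.29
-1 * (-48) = 48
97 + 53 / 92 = 8977 / 92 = 97.58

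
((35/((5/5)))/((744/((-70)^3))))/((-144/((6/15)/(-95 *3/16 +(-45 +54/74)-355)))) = -22209250/206666181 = -0.11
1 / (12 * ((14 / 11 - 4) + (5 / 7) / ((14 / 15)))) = -539 / 12690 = -0.04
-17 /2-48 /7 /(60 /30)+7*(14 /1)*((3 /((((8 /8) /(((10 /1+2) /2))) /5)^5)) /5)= 20003759833 /14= 1428839988.07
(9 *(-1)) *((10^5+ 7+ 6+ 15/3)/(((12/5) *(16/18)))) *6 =-20253645/8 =-2531705.62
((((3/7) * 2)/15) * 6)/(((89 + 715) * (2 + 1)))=1/7035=0.00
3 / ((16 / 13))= 39 / 16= 2.44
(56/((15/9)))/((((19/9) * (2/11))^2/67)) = 27580014/1805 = 15279.79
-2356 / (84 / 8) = -4712 / 21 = -224.38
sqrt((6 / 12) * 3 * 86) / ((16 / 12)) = 3 * sqrt(129) / 4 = 8.52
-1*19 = -19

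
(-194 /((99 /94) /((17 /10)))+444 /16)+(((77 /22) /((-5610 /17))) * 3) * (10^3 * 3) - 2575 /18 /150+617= 698539 /2970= 235.20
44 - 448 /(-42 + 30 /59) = 8384 /153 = 54.80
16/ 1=16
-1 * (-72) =72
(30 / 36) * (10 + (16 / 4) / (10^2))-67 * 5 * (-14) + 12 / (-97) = 13671887 / 2910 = 4698.24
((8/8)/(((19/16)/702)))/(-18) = -624/19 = -32.84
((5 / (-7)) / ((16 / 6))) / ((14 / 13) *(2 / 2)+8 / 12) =-585 / 3808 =-0.15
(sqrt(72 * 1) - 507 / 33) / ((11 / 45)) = -7605 / 121+270 * sqrt(2) / 11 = -28.14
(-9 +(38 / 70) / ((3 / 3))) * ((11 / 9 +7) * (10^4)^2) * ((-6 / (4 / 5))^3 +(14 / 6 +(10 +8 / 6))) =536483720000000 / 189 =2838538201058.20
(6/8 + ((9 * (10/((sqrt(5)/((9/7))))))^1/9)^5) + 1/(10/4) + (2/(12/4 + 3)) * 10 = 269/60 + 47239200 * sqrt(5)/16807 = 6289.37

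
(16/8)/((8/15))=15/4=3.75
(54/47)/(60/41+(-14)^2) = 1107/190256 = 0.01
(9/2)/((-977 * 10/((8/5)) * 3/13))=-78/24425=-0.00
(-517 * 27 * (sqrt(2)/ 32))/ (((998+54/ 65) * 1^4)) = -907335 * sqrt(2)/ 2077568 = -0.62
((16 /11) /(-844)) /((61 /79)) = -0.00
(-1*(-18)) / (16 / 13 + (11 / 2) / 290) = 15080 / 1047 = 14.40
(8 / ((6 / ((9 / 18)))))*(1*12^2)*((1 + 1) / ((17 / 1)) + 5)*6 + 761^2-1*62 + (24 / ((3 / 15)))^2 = 10138915 / 17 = 596406.76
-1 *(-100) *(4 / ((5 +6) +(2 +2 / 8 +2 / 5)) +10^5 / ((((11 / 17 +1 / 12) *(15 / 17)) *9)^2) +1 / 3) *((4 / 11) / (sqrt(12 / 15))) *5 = 486528806017000 *sqrt(5) / 1800079281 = 604368.65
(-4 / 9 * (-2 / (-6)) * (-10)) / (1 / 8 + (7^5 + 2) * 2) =64 / 1452303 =0.00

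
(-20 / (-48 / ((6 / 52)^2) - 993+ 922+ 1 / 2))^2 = 576 / 19456921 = 0.00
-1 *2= -2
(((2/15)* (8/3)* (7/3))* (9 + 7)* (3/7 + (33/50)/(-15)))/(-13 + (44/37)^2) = -117931136/267654375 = -0.44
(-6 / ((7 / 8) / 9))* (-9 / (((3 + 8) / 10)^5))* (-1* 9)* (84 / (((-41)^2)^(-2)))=-118654834694400000 / 161051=-736753169458.12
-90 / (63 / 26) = -260 / 7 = -37.14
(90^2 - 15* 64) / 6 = 1190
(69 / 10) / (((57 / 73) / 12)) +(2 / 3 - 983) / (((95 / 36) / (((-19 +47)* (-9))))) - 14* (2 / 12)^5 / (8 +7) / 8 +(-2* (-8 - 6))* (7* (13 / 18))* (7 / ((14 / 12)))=840040222331 / 8864640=94763.04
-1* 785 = -785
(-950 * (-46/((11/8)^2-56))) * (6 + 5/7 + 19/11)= -1817920000/266651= -6817.60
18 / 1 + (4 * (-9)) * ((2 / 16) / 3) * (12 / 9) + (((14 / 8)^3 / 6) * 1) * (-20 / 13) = 18253 / 1248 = 14.63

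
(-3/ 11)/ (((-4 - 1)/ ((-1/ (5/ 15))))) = -9/ 55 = -0.16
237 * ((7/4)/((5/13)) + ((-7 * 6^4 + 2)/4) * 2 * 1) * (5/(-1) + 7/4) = 279166329/80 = 3489579.11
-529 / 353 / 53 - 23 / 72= -468395 / 1347048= -0.35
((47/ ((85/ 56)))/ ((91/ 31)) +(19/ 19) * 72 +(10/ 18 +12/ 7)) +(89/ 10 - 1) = 92.72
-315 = -315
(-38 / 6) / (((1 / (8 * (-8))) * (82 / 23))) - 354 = -29558 / 123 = -240.31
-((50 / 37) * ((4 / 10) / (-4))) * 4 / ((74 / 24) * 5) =48 / 1369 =0.04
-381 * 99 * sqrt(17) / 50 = -37719 * sqrt(17) / 50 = -3110.39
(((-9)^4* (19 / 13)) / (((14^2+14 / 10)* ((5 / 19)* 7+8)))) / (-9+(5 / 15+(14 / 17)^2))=-201324285 / 325847522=-0.62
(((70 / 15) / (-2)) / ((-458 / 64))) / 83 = 224 / 57021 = 0.00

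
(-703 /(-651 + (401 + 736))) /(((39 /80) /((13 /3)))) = -28120 /2187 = -12.86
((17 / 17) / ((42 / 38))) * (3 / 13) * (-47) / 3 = -3.27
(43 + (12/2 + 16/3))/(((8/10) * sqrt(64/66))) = 68.97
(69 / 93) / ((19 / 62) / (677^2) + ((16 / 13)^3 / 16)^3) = 223576081283874982 / 476949532676055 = 468.76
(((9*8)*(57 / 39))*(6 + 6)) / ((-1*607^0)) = -16416 / 13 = -1262.77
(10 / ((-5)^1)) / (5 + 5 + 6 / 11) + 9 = 511 / 58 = 8.81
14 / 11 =1.27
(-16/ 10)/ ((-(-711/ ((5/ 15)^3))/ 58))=-0.00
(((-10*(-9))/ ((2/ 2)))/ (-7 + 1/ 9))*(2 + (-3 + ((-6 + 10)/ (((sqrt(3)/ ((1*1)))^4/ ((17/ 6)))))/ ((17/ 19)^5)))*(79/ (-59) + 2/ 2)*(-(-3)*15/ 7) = 36411268500/ 1069319363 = 34.05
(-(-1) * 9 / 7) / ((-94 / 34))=-153 / 329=-0.47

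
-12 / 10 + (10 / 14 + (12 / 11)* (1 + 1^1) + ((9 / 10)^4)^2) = 16374597517 / 7700000000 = 2.13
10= 10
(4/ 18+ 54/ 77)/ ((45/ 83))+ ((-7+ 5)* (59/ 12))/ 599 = 12604891/ 7471926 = 1.69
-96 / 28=-24 / 7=-3.43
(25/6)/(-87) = -25/522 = -0.05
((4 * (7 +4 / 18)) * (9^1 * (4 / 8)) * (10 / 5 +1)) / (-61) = -390 / 61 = -6.39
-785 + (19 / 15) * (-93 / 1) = -902.80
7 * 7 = 49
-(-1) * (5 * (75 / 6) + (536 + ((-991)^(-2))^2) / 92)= 6062740707266447 / 88732444331612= 68.33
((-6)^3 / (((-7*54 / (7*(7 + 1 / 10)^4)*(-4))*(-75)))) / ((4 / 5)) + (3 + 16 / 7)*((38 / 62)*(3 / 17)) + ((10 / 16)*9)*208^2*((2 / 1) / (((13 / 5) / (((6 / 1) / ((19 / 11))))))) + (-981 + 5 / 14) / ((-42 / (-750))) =186286566081630797 / 294382200000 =632805.13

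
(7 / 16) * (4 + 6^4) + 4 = 2291 / 4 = 572.75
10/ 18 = 5/ 9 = 0.56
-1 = -1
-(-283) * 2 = 566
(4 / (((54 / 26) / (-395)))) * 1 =-20540 / 27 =-760.74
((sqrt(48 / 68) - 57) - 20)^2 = 5800.32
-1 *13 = -13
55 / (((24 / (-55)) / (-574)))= 868175 / 12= 72347.92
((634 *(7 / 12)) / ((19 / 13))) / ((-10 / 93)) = -894257 / 380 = -2353.31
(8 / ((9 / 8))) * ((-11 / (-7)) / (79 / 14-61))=-1408 / 6975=-0.20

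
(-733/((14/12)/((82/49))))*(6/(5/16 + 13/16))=-1923392/343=-5607.56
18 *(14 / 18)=14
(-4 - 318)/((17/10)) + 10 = -3050/17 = -179.41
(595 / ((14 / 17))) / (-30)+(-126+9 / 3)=-147.08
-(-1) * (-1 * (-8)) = 8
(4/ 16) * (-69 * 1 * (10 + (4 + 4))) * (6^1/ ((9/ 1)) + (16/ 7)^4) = -20845935/ 2401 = -8682.19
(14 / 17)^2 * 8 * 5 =7840 / 289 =27.13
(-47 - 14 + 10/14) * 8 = -3376/7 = -482.29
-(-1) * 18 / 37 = 18 / 37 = 0.49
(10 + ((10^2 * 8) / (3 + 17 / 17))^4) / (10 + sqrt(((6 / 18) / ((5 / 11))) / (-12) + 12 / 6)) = 2880000018000 / 17651-9600000060 * sqrt(1745) / 17651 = 140444015.80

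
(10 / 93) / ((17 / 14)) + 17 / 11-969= -16823462 / 17391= -967.37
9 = 9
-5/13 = -0.38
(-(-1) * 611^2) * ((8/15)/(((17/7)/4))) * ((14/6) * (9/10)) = 292683664/425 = 688667.44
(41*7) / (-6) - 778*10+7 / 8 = -187847 / 24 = -7826.96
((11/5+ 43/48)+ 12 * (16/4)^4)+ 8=739943/240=3083.10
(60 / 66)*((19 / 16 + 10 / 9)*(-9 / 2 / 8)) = -1655 / 1408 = -1.18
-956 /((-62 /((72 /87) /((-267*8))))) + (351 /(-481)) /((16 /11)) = -0.51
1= 1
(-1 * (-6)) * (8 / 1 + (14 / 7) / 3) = 52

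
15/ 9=1.67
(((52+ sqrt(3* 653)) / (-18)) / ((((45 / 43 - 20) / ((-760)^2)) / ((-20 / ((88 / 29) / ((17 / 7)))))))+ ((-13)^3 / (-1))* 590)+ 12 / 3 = -3061135600* sqrt(1959) / 112959 - 12757754794 / 112959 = -1312382.62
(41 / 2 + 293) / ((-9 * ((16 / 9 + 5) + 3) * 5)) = -57 / 80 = -0.71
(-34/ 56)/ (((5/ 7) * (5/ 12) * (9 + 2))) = -51/ 275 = -0.19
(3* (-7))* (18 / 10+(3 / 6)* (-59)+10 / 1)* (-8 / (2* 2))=-3717 / 5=-743.40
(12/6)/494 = 0.00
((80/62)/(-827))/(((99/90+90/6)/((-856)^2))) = -293094400/4127557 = -71.01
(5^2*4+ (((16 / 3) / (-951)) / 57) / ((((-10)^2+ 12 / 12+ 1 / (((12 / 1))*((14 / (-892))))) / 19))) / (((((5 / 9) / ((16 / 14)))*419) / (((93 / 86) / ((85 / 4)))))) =1706171268288 / 68288365363225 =0.02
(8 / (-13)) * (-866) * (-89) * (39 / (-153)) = 616592 / 51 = 12090.04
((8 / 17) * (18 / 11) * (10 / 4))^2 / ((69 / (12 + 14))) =1123200 / 804287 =1.40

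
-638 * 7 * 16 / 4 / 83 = -17864 / 83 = -215.23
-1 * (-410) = 410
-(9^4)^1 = -6561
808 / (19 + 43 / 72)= 58176 / 1411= 41.23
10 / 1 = 10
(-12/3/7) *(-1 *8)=32/7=4.57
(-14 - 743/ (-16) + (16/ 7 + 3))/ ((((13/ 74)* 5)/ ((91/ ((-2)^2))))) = 977.03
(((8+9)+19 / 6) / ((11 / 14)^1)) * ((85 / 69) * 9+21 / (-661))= 4313848 / 15203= 283.75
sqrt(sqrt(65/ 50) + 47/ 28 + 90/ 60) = 2.08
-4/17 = -0.24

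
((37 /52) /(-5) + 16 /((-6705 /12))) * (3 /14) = -19867 /542360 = -0.04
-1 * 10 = -10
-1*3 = -3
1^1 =1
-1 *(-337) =337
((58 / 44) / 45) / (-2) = -29 / 1980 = -0.01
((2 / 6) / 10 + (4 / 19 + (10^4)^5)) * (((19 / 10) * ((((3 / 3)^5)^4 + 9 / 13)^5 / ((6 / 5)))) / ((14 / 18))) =36719628000000000000089544356 / 12995255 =2825618119844512477830.53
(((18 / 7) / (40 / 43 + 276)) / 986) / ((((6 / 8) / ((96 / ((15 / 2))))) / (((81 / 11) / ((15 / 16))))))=3566592 / 2825247425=0.00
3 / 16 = 0.19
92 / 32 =23 / 8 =2.88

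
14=14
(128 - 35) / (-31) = -3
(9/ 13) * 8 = 72/ 13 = 5.54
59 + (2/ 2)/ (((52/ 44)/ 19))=976/ 13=75.08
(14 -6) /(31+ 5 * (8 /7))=56 /257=0.22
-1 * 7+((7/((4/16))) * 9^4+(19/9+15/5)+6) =1653409/9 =183712.11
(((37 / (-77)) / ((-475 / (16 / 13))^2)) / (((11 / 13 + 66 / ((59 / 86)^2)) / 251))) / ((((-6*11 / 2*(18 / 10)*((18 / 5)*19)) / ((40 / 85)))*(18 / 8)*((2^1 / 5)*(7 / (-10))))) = -132415680512 / 125481644565412358223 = -0.00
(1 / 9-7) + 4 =-26 / 9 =-2.89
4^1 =4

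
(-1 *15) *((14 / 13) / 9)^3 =-13720 / 533871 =-0.03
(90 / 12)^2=225 / 4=56.25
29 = 29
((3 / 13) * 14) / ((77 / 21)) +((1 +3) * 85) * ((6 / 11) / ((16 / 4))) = 6756 / 143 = 47.24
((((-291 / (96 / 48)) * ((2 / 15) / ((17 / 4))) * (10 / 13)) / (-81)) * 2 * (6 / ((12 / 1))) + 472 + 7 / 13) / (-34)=-8459687 / 608634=-13.90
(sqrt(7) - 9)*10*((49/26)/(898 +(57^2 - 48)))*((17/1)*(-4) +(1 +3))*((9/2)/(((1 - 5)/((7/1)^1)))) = -1111320/53287 +123480*sqrt(7)/53287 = -14.72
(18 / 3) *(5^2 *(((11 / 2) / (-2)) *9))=-7425 / 2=-3712.50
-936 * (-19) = 17784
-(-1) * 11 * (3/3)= 11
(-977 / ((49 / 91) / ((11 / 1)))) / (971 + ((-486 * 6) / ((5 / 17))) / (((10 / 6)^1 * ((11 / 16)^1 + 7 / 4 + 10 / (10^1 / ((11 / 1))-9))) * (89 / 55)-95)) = -33844291195 / 1829757377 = -18.50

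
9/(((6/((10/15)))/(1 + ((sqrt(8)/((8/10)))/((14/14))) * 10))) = 1 + 25 * sqrt(2) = 36.36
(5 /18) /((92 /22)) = 55 /828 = 0.07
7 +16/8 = 9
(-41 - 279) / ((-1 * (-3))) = -106.67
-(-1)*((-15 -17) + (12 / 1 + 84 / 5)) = -16 / 5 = -3.20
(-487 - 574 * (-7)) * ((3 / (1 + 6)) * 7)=10593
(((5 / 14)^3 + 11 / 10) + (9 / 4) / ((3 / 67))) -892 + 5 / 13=-149861609 / 178360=-840.22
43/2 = 21.50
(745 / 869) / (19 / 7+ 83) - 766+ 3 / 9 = -79842677 / 104280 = -765.66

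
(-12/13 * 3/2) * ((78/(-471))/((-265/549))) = -19764/41605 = -0.48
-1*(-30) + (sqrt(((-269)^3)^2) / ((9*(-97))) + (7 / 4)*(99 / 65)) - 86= -5073034231 / 226980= -22350.14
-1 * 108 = -108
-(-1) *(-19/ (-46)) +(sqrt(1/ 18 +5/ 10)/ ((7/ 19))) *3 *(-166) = 19/ 46 - 3154 *sqrt(5)/ 7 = -1007.10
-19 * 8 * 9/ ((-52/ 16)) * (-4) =-21888/ 13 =-1683.69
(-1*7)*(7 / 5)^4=-16807 / 625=-26.89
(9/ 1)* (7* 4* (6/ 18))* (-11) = -924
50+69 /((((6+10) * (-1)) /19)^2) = 37709 /256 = 147.30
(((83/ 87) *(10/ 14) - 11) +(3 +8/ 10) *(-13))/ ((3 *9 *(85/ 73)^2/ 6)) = -1938082694/ 198001125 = -9.79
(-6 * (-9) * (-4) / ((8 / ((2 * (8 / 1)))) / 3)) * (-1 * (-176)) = -228096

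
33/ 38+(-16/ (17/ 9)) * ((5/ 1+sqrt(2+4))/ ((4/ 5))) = -33639/ 646-180 * sqrt(6)/ 17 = -78.01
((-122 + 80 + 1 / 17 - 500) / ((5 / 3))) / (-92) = 27639 / 7820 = 3.53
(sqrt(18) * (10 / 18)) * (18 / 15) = 2 * sqrt(2) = 2.83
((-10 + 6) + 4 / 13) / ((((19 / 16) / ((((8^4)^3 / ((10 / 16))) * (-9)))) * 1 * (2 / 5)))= 1899956092796928 / 247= 7692129930351.94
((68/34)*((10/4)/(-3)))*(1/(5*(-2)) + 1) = -3/2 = -1.50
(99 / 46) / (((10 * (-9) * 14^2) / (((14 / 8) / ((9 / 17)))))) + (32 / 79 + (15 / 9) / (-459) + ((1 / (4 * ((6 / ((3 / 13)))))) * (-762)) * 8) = -58.21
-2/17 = -0.12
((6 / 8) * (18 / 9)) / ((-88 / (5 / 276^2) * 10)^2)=0.00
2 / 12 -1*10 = -59 / 6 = -9.83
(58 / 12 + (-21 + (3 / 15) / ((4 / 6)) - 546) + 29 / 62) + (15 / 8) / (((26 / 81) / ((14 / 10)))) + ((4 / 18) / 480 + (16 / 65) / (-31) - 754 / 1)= -28447907 / 21762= -1307.23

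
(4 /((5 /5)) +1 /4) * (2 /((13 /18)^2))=2754 /169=16.30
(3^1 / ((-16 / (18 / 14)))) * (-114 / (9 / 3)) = 513 / 56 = 9.16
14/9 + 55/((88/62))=1451/36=40.31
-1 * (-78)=78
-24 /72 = -1 /3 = -0.33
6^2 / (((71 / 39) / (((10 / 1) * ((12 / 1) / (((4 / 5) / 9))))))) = 1895400 / 71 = 26695.77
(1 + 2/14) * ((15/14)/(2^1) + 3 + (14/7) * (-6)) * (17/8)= -4029/196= -20.56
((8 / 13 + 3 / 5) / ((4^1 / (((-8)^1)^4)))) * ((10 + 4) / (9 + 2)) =1132544 / 715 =1583.98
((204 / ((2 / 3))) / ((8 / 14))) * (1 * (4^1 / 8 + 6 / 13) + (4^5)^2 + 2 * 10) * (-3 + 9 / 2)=87597692973 / 104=842285509.36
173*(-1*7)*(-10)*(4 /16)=6055 /2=3027.50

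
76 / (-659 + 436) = -76 / 223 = -0.34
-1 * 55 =-55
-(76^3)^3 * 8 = -676725150772625408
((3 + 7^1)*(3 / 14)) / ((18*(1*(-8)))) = -5 / 336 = -0.01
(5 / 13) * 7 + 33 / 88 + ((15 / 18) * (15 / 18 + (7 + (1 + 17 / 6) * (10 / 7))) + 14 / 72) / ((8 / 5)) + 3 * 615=168816 / 91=1855.12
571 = 571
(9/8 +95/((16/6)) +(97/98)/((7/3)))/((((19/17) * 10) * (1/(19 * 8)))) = 867051/1715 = 505.57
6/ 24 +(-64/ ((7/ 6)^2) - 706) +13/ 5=-750.17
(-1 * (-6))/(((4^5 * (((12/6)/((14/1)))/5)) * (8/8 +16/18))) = 945/8704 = 0.11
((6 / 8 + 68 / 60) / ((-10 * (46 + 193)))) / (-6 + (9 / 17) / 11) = 0.00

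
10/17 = 0.59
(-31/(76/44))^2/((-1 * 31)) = -3751/361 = -10.39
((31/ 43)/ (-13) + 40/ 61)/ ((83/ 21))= 0.15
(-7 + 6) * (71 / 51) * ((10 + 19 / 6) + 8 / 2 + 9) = -11147 / 306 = -36.43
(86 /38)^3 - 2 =65789 /6859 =9.59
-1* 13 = -13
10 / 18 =5 / 9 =0.56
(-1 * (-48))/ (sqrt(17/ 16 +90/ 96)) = 24 * sqrt(2) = 33.94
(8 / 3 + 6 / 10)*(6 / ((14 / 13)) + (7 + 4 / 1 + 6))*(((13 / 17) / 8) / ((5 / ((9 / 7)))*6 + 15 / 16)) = 28756 / 99025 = 0.29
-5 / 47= -0.11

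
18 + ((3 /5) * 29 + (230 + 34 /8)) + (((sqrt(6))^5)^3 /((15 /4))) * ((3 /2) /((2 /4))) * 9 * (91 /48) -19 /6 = 15989 /60 + 19105632 * sqrt(6) /5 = 9360076.41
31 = 31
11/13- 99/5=-1232/65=-18.95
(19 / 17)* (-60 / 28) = -285 / 119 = -2.39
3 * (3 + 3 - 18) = -36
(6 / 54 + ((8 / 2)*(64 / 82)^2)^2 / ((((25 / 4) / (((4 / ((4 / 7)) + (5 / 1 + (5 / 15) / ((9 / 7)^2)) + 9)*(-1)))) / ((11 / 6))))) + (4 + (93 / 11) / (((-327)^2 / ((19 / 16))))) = -3533616549873256049 / 107688326396151600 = -32.81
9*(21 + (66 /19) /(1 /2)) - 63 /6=241.03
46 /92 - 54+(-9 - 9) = -143 /2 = -71.50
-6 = -6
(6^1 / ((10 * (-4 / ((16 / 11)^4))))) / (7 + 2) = -16384 / 219615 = -0.07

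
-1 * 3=-3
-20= -20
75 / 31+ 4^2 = 571 / 31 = 18.42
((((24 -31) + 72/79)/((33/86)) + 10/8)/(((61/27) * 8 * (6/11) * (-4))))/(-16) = -457287/19738624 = -0.02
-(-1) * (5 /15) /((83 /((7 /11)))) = 7 /2739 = 0.00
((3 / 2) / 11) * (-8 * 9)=-108 / 11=-9.82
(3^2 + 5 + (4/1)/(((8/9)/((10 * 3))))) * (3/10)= 447/10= 44.70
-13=-13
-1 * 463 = -463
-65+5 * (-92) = -525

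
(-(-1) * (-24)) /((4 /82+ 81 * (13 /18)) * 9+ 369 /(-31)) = -20336 /436407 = -0.05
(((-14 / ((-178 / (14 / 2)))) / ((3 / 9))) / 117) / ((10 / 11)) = 0.02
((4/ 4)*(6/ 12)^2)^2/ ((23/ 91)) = 91/ 368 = 0.25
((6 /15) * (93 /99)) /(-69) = -62 /11385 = -0.01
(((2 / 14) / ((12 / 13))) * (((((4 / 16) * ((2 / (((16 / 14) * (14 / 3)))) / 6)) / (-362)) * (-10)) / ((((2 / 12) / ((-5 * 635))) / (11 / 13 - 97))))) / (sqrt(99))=9921875 * sqrt(11) / 2675904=12.30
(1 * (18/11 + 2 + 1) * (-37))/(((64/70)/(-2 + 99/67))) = 2311575/23584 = 98.01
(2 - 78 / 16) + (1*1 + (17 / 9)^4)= 569753 / 52488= 10.85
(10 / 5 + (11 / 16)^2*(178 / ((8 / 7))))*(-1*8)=-77431 / 128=-604.93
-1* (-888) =888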